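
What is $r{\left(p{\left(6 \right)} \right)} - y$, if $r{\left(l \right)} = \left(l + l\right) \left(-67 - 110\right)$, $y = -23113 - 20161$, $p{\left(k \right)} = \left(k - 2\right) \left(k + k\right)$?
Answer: $26282$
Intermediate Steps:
$p{\left(k \right)} = 2 k \left(-2 + k\right)$ ($p{\left(k \right)} = \left(-2 + k\right) 2 k = 2 k \left(-2 + k\right)$)
$y = -43274$ ($y = -23113 - 20161 = -43274$)
$r{\left(l \right)} = - 354 l$ ($r{\left(l \right)} = 2 l \left(-177\right) = - 354 l$)
$r{\left(p{\left(6 \right)} \right)} - y = - 354 \cdot 2 \cdot 6 \left(-2 + 6\right) - -43274 = - 354 \cdot 2 \cdot 6 \cdot 4 + 43274 = \left(-354\right) 48 + 43274 = -16992 + 43274 = 26282$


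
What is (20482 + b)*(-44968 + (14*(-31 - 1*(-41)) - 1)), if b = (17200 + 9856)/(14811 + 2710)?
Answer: -16088777447562/17521 ≈ -9.1826e+8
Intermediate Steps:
b = 27056/17521 ≈ 1.5442
(20482 + b)*(-44968 + (14*(-31 - 1*(-41)) - 1)) = (20482 + 27056/17521)*(-44968 + (14*(-31 - 1*(-41)) - 1)) = 358892178*(-44968 + (14*(-31 + 41) - 1))/17521 = 358892178*(-44968 + (14*10 - 1))/17521 = 358892178*(-44968 + (140 - 1))/17521 = 358892178*(-44968 + 139)/17521 = (358892178/17521)*(-44829) = -16088777447562/17521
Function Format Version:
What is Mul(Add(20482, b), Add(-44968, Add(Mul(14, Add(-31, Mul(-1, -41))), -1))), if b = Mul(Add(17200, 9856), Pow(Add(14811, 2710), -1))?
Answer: Rational(-16088777447562, 17521) ≈ -9.1826e+8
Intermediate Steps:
b = Rational(27056, 17521) (b = Mul(27056, Pow(17521, -1)) = Mul(27056, Rational(1, 17521)) = Rational(27056, 17521) ≈ 1.5442)
Mul(Add(20482, b), Add(-44968, Add(Mul(14, Add(-31, Mul(-1, -41))), -1))) = Mul(Add(20482, Rational(27056, 17521)), Add(-44968, Add(Mul(14, Add(-31, Mul(-1, -41))), -1))) = Mul(Rational(358892178, 17521), Add(-44968, Add(Mul(14, Add(-31, 41)), -1))) = Mul(Rational(358892178, 17521), Add(-44968, Add(Mul(14, 10), -1))) = Mul(Rational(358892178, 17521), Add(-44968, Add(140, -1))) = Mul(Rational(358892178, 17521), Add(-44968, 139)) = Mul(Rational(358892178, 17521), -44829) = Rational(-16088777447562, 17521)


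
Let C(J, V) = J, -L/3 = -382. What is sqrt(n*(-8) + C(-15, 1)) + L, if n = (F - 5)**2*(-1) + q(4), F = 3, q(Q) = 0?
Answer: 1146 + sqrt(17) ≈ 1150.1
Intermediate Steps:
L = 1146 (L = -3*(-382) = 1146)
n = -4 (n = (3 - 5)**2*(-1) + 0 = (-2)**2*(-1) + 0 = 4*(-1) + 0 = -4 + 0 = -4)
sqrt(n*(-8) + C(-15, 1)) + L = sqrt(-4*(-8) - 15) + 1146 = sqrt(32 - 15) + 1146 = sqrt(17) + 1146 = 1146 + sqrt(17)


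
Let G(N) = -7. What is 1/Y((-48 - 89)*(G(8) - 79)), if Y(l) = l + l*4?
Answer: 1/58910 ≈ 1.6975e-5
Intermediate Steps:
Y(l) = 5*l (Y(l) = l + 4*l = 5*l)
1/Y((-48 - 89)*(G(8) - 79)) = 1/(5*((-48 - 89)*(-7 - 79))) = 1/(5*(-137*(-86))) = 1/(5*11782) = 1/58910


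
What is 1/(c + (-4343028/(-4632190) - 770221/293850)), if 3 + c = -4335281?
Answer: -136116903150/590105661516868219 ≈ -2.3067e-7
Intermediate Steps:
c = -4335284 (c = -3 - 4335281 = -4335284)
1/(c + (-4343028/(-4632190) - 770221/293850)) = 1/(-4335284 + (-4343028/(-4632190) - 770221/293850)) = 1/(-4335284 + (-4343028*(-1/4632190) - 770221*1/293850)) = 1/(-4335284 + (2171514/2316095 - 770221/293850)) = 1/(-4335284 - 229161123619/136116903150) = 1/(-590105661516868219/136116903150) = -136116903150/590105661516868219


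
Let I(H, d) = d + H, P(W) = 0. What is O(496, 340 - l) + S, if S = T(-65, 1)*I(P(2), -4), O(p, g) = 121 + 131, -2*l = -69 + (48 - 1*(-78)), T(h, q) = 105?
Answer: -168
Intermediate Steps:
l = -57/2 (l = -(-69 + (48 - 1*(-78)))/2 = -(-69 + (48 + 78))/2 = -(-69 + 126)/2 = -½*57 = -57/2 ≈ -28.500)
I(H, d) = H + d
O(p, g) = 252
S = -420 (S = 105*(0 - 4) = 105*(-4) = -420)
O(496, 340 - l) + S = 252 - 420 = -168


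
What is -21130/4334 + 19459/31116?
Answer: -286572887/67428372 ≈ -4.2500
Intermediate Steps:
-21130/4334 + 19459/31116 = -21130*1/4334 + 19459*(1/31116) = -10565/2167 + 19459/31116 = -286572887/67428372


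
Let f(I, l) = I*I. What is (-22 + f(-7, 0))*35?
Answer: 945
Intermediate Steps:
f(I, l) = I²
(-22 + f(-7, 0))*35 = (-22 + (-7)²)*35 = (-22 + 49)*35 = 27*35 = 945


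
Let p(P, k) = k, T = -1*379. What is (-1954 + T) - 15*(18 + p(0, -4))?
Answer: -2543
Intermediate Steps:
T = -379
(-1954 + T) - 15*(18 + p(0, -4)) = (-1954 - 379) - 15*(18 - 4) = -2333 - 15*14 = -2333 - 210 = -2543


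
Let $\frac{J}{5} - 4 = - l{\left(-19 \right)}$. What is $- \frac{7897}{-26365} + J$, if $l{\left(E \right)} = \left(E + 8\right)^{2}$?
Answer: $- \frac{15415628}{26365} \approx -584.7$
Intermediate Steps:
$l{\left(E \right)} = \left(8 + E\right)^{2}$
$J = -585$ ($J = 20 + 5 \left(- \left(8 - 19\right)^{2}\right) = 20 + 5 \left(- \left(-11\right)^{2}\right) = 20 + 5 \left(\left(-1\right) 121\right) = 20 + 5 \left(-121\right) = 20 - 605 = -585$)
$- \frac{7897}{-26365} + J = - \frac{7897}{-26365} - 585 = \left(-7897\right) \left(- \frac{1}{26365}\right) - 585 = \frac{7897}{26365} - 585 = - \frac{15415628}{26365}$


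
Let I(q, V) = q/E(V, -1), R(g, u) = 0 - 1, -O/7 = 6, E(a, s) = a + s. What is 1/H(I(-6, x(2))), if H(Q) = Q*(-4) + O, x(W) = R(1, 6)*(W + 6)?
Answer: -3/134 ≈ -0.022388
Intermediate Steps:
O = -42 (O = -7*6 = -42)
R(g, u) = -1
x(W) = -6 - W (x(W) = -(W + 6) = -(6 + W) = -6 - W)
I(q, V) = q/(-1 + V) (I(q, V) = q/(V - 1) = q/(-1 + V))
H(Q) = -42 - 4*Q (H(Q) = Q*(-4) - 42 = -4*Q - 42 = -42 - 4*Q)
1/H(I(-6, x(2))) = 1/(-42 - (-24)/(-1 + (-6 - 1*2))) = 1/(-42 - (-24)/(-1 + (-6 - 2))) = 1/(-42 - (-24)/(-1 - 8)) = 1/(-42 - (-24)/(-9)) = 1/(-42 - (-24)*(-1)/9) = 1/(-42 - 4*2/3) = 1/(-42 - 8/3) = 1/(-134/3) = -3/134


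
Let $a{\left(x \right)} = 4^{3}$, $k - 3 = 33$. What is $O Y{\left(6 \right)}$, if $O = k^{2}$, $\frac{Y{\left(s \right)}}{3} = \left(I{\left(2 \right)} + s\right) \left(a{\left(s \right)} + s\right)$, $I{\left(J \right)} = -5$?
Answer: $272160$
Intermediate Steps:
$k = 36$ ($k = 3 + 33 = 36$)
$a{\left(x \right)} = 64$
$Y{\left(s \right)} = 3 \left(-5 + s\right) \left(64 + s\right)$
$O = 1296$ ($O = 36^{2} = 1296$)
$O Y{\left(6 \right)} = 1296 \left(-960 + 3 \cdot 6^{2} + 177 \cdot 6\right) = 1296 \left(-960 + 3 \cdot 36 + 1062\right) = 1296 \left(-960 + 108 + 1062\right) = 1296 \cdot 210 = 272160$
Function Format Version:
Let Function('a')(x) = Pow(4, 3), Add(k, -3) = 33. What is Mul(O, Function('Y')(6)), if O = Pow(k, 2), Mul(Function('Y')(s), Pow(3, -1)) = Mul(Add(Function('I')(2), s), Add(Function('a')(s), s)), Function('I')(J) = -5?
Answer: 272160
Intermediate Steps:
k = 36 (k = Add(3, 33) = 36)
Function('a')(x) = 64
Function('Y')(s) = Mul(3, Add(-5, s), Add(64, s)) (Function('Y')(s) = Mul(3, Mul(Add(-5, s), Add(64, s))) = Mul(3, Add(-5, s), Add(64, s)))
O = 1296 (O = Pow(36, 2) = 1296)
Mul(O, Function('Y')(6)) = Mul(1296, Add(-960, Mul(3, Pow(6, 2)), Mul(177, 6))) = Mul(1296, Add(-960, Mul(3, 36), 1062)) = Mul(1296, Add(-960, 108, 1062)) = Mul(1296, 210) = 272160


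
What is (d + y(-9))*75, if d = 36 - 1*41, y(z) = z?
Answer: -1050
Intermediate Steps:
d = -5 (d = 36 - 41 = -5)
(d + y(-9))*75 = (-5 - 9)*75 = -14*75 = -1050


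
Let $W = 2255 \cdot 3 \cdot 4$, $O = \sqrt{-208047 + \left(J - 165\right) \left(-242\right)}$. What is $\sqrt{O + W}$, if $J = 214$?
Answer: $\sqrt{27060 + i \sqrt{219905}} \approx 164.51 + 1.425 i$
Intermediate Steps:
$O = i \sqrt{219905}$ ($O = \sqrt{-208047 + \left(214 - 165\right) \left(-242\right)} = \sqrt{-208047 + 49 \left(-242\right)} = \sqrt{-208047 - 11858} = \sqrt{-219905} = i \sqrt{219905} \approx 468.94 i$)
$W = 27060$ ($W = 2255 \cdot 12 = 27060$)
$\sqrt{O + W} = \sqrt{i \sqrt{219905} + 27060} = \sqrt{27060 + i \sqrt{219905}}$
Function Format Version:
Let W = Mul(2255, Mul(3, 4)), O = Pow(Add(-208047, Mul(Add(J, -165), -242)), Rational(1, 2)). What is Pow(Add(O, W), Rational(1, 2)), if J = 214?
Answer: Pow(Add(27060, Mul(I, Pow(219905, Rational(1, 2)))), Rational(1, 2)) ≈ Add(164.51, Mul(1.425, I))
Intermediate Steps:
O = Mul(I, Pow(219905, Rational(1, 2))) (O = Pow(Add(-208047, Mul(Add(214, -165), -242)), Rational(1, 2)) = Pow(Add(-208047, Mul(49, -242)), Rational(1, 2)) = Pow(Add(-208047, -11858), Rational(1, 2)) = Pow(-219905, Rational(1, 2)) = Mul(I, Pow(219905, Rational(1, 2))) ≈ Mul(468.94, I))
W = 27060 (W = Mul(2255, 12) = 27060)
Pow(Add(O, W), Rational(1, 2)) = Pow(Add(Mul(I, Pow(219905, Rational(1, 2))), 27060), Rational(1, 2)) = Pow(Add(27060, Mul(I, Pow(219905, Rational(1, 2)))), Rational(1, 2))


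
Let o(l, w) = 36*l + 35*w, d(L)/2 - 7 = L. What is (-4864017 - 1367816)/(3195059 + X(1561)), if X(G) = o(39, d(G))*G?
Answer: -6231833/176722063 ≈ -0.035263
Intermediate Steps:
d(L) = 14 + 2*L
o(l, w) = 35*w + 36*l
X(G) = G*(1894 + 70*G) (X(G) = (35*(14 + 2*G) + 36*39)*G = ((490 + 70*G) + 1404)*G = (1894 + 70*G)*G = G*(1894 + 70*G))
(-4864017 - 1367816)/(3195059 + X(1561)) = (-4864017 - 1367816)/(3195059 + 2*1561*(947 + 35*1561)) = -6231833/(3195059 + 2*1561*(947 + 54635)) = -6231833/(3195059 + 2*1561*55582) = -6231833/(3195059 + 173527004) = -6231833/176722063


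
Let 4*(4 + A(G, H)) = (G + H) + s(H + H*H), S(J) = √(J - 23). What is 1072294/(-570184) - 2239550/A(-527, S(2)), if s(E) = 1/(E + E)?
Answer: (-107251568234664*I + 107252063098345*√21)/(285092*(-23688*I + 22765*√21)) ≈ 16494.0 + 139.06*I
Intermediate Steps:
s(E) = 1/(2*E)
S(J) = √(-23 + J)
A(G, H) = -4 + G/4 + H/4 + 1/(8*(H + H²)) (A(G, H) = -4 + ((G + H) + 1/(2*(H + H*H)))/4 = -4 + ((G + H) + 1/(2*(H + H²)))/4 = -4 + (G + H + 1/(2*(H + H²)))/4 = -4 + (G/4 + H/4 + 1/(8*(H + H²))) = -4 + G/4 + H/4 + 1/(8*(H + H²)))
1072294/(-570184) - 2239550/A(-527, S(2)) = 1072294/(-570184) - 2239550*8*√(-23 + 2)*(1 + √(-23 + 2))/(1 + 2*√(-23 + 2)*(1 + √(-23 + 2))*(-16 - 527 + √(-23 + 2))) = 1072294*(-1/570184) - 2239550*8*I*√21*(1 + √(-21))/(1 + 2*√(-21)*(1 + √(-21))*(-16 - 527 + √(-21))) = -536147/285092 - 2239550*8*I*√21*(1 + I*√21)/(1 + 2*(I*√21)*(1 + I*√21)*(-16 - 527 + I*√21)) = -536147/285092 - 2239550*8*I*√21*(1 + I*√21)/(1 + 2*(I*√21)*(1 + I*√21)*(-543 + I*√21)) = -536147/285092 - 2239550*8*I*√21*(1 + I*√21)/(1 + 2*I*√21*(1 + I*√21)*(-543 + I*√21)) = -536147/285092 - 17916400*I*√21*(1 + I*√21)/(1 + 2*I*√21*(1 + I*√21)*(-543 + I*√21))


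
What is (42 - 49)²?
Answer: 49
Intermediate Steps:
(42 - 49)² = (-7)² = 49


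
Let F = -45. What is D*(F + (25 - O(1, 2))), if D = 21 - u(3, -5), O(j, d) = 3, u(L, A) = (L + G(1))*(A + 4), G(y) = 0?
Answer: -552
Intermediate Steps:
u(L, A) = L*(4 + A) (u(L, A) = (L + 0)*(A + 4) = L*(4 + A))
D = 24 (D = 21 - 3*(4 - 5) = 21 - 3*(-1) = 21 - 1*(-3) = 21 + 3 = 24)
D*(F + (25 - O(1, 2))) = 24*(-45 + (25 - 1*3)) = 24*(-45 + (25 - 3)) = 24*(-45 + 22) = 24*(-23) = -552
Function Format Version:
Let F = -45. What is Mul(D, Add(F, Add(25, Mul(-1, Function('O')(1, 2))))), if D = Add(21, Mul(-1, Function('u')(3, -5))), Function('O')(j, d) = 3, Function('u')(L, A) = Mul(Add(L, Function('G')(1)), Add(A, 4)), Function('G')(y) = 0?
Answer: -552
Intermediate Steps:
Function('u')(L, A) = Mul(L, Add(4, A)) (Function('u')(L, A) = Mul(Add(L, 0), Add(A, 4)) = Mul(L, Add(4, A)))
D = 24 (D = Add(21, Mul(-1, Mul(3, Add(4, -5)))) = Add(21, Mul(-1, Mul(3, -1))) = Add(21, Mul(-1, -3)) = Add(21, 3) = 24)
Mul(D, Add(F, Add(25, Mul(-1, Function('O')(1, 2))))) = Mul(24, Add(-45, Add(25, Mul(-1, 3)))) = Mul(24, Add(-45, Add(25, -3))) = Mul(24, Add(-45, 22)) = Mul(24, -23) = -552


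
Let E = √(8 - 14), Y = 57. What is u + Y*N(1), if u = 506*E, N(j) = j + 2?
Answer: 171 + 506*I*√6 ≈ 171.0 + 1239.4*I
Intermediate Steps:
E = I*√6 (E = √(-6) = I*√6 ≈ 2.4495*I)
N(j) = 2 + j
u = 506*I*√6 (u = 506*(I*√6) = 506*I*√6 ≈ 1239.4*I)
u + Y*N(1) = 506*I*√6 + 57*(2 + 1) = 506*I*√6 + 57*3 = 506*I*√6 + 171 = 171 + 506*I*√6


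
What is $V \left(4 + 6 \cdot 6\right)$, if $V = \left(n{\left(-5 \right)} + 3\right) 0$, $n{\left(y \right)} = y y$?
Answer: $0$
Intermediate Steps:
$n{\left(y \right)} = y^{2}$
$V = 0$ ($V = \left(\left(-5\right)^{2} + 3\right) 0 = \left(25 + 3\right) 0 = 28 \cdot 0 = 0$)
$V \left(4 + 6 \cdot 6\right) = 0 \left(4 + 6 \cdot 6\right) = 0 \left(4 + 36\right) = 0 \cdot 40 = 0$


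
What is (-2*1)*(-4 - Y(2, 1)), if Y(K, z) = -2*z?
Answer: 4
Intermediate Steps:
(-2*1)*(-4 - Y(2, 1)) = (-2*1)*(-4 - (-2)) = -2*(-4 - 1*(-2)) = -2*(-4 + 2) = -2*(-2) = 4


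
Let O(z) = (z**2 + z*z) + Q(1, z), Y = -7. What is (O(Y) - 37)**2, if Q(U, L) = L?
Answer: 2916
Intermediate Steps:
O(z) = z + 2*z**2 (O(z) = (z**2 + z*z) + z = (z**2 + z**2) + z = 2*z**2 + z = z + 2*z**2)
(O(Y) - 37)**2 = (-7*(1 + 2*(-7)) - 37)**2 = (-7*(1 - 14) - 37)**2 = (-7*(-13) - 37)**2 = (91 - 37)**2 = 54**2 = 2916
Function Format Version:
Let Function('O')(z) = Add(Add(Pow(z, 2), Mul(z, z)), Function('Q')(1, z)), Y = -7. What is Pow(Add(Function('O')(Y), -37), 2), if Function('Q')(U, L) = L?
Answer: 2916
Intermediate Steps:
Function('O')(z) = Add(z, Mul(2, Pow(z, 2))) (Function('O')(z) = Add(Add(Pow(z, 2), Mul(z, z)), z) = Add(Add(Pow(z, 2), Pow(z, 2)), z) = Add(Mul(2, Pow(z, 2)), z) = Add(z, Mul(2, Pow(z, 2))))
Pow(Add(Function('O')(Y), -37), 2) = Pow(Add(Mul(-7, Add(1, Mul(2, -7))), -37), 2) = Pow(Add(Mul(-7, Add(1, -14)), -37), 2) = Pow(Add(Mul(-7, -13), -37), 2) = Pow(Add(91, -37), 2) = Pow(54, 2) = 2916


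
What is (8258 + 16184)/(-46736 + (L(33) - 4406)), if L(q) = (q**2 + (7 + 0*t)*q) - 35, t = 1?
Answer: -24442/49857 ≈ -0.49024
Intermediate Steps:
L(q) = -35 + q**2 + 7*q (L(q) = (q**2 + (7 + 0*1)*q) - 35 = (q**2 + (7 + 0)*q) - 35 = (q**2 + 7*q) - 35 = -35 + q**2 + 7*q)
(8258 + 16184)/(-46736 + (L(33) - 4406)) = (8258 + 16184)/(-46736 + ((-35 + 33**2 + 7*33) - 4406)) = 24442/(-46736 + ((-35 + 1089 + 231) - 4406)) = 24442/(-46736 + (1285 - 4406)) = 24442/(-46736 - 3121) = 24442/(-49857) = 24442*(-1/49857) = -24442/49857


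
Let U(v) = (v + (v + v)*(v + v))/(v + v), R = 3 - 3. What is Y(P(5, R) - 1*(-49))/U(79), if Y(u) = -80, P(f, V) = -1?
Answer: -160/317 ≈ -0.50473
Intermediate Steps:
R = 0
U(v) = (v + 4*v²)/(2*v) (U(v) = (v + (2*v)*(2*v))/((2*v)) = (v + 4*v²)*(1/(2*v)) = (v + 4*v²)/(2*v))
Y(P(5, R) - 1*(-49))/U(79) = -80/(½ + 2*79) = -80/(½ + 158) = -80/317/2 = -80*2/317 = -160/317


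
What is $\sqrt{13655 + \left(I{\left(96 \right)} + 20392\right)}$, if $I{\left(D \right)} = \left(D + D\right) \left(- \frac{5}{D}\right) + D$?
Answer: $\sqrt{34133} \approx 184.75$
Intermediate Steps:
$I{\left(D \right)} = -10 + D$ ($I{\left(D \right)} = 2 D \left(- \frac{5}{D}\right) + D = -10 + D$)
$\sqrt{13655 + \left(I{\left(96 \right)} + 20392\right)} = \sqrt{13655 + \left(\left(-10 + 96\right) + 20392\right)} = \sqrt{13655 + \left(86 + 20392\right)} = \sqrt{13655 + 20478} = \sqrt{34133}$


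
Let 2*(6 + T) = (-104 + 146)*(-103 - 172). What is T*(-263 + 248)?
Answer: 86715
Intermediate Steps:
T = -5781 (T = -6 + ((-104 + 146)*(-103 - 172))/2 = -6 + (42*(-275))/2 = -6 + (1/2)*(-11550) = -6 - 5775 = -5781)
T*(-263 + 248) = -5781*(-263 + 248) = -5781*(-15) = 86715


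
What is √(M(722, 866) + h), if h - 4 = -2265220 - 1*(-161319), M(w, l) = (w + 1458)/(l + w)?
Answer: 46*I*√156707413/397 ≈ 1450.5*I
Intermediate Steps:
M(w, l) = (1458 + w)/(l + w)
h = -2103897 (h = 4 + (-2265220 - 1*(-161319)) = 4 + (-2265220 + 161319) = 4 - 2103901 = -2103897)
√(M(722, 866) + h) = √((1458 + 722)/(866 + 722) - 2103897) = √(2180/1588 - 2103897) = √((1/1588)*2180 - 2103897) = √(545/397 - 2103897) = √(-835246564/397) = 46*I*√156707413/397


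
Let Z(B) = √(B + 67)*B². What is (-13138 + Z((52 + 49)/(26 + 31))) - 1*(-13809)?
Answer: 671 + 285628*√285/185193 ≈ 697.04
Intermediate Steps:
Z(B) = B²*√(67 + B) (Z(B) = √(67 + B)*B² = B²*√(67 + B))
(-13138 + Z((52 + 49)/(26 + 31))) - 1*(-13809) = (-13138 + ((52 + 49)/(26 + 31))²*√(67 + (52 + 49)/(26 + 31))) - 1*(-13809) = (-13138 + (101/57)²*√(67 + 101/57)) + 13809 = (-13138 + 10201*√(3920/57)/3249) + 13809 = (-13138 + 10201*(28*√285/57)/3249) + 13809 = (-13138 + 285628*√285/185193) + 13809 = 671 + 285628*√285/185193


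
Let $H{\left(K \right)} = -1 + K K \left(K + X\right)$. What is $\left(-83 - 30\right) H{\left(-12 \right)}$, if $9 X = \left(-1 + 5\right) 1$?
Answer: $188145$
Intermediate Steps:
$X = \frac{4}{9}$ ($X = \frac{\left(-1 + 5\right) 1}{9} = \frac{4 \cdot 1}{9} = \frac{1}{9} \cdot 4 = \frac{4}{9} \approx 0.44444$)
$H{\left(K \right)} = -1 + K^{2} \left(\frac{4}{9} + K\right)$ ($H{\left(K \right)} = -1 + K K \left(K + \frac{4}{9}\right) = -1 + K K \left(\frac{4}{9} + K\right) = -1 + K^{2} \left(\frac{4}{9} + K\right)$)
$\left(-83 - 30\right) H{\left(-12 \right)} = \left(-83 - 30\right) \left(-1 + \left(-12\right)^{3} + \frac{4 \left(-12\right)^{2}}{9}\right) = \left(-83 - 30\right) \left(-1 - 1728 + \frac{4}{9} \cdot 144\right) = \left(-83 - 30\right) \left(-1 - 1728 + 64\right) = \left(-113\right) \left(-1665\right) = 188145$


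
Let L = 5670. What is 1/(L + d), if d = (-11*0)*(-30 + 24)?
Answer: 1/5670 ≈ 0.00017637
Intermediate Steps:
d = 0 (d = 0*(-6) = 0)
1/(L + d) = 1/(5670 + 0) = 1/5670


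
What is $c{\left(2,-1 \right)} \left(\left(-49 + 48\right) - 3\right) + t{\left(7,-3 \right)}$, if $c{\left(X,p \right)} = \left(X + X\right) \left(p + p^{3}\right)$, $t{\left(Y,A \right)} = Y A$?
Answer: $11$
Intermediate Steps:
$t{\left(Y,A \right)} = A Y$
$c{\left(X,p \right)} = 2 X \left(p + p^{3}\right)$
$c{\left(2,-1 \right)} \left(\left(-49 + 48\right) - 3\right) + t{\left(7,-3 \right)} = 2 \cdot 2 \left(-1\right) \left(1 + \left(-1\right)^{2}\right) \left(\left(-49 + 48\right) - 3\right) - 21 = 2 \cdot 2 \left(-1\right) \left(1 + 1\right) \left(-1 - 3\right) - 21 = 2 \cdot 2 \left(-1\right) 2 \left(-4\right) - 21 = \left(-8\right) \left(-4\right) - 21 = 32 - 21 = 11$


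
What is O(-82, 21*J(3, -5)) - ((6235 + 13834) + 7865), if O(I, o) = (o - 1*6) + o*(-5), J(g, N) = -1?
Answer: -27856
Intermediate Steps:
O(I, o) = -6 - 4*o (O(I, o) = (o - 6) - 5*o = (-6 + o) - 5*o = -6 - 4*o)
O(-82, 21*J(3, -5)) - ((6235 + 13834) + 7865) = (-6 - 84*(-1)) - ((6235 + 13834) + 7865) = (-6 - 4*(-21)) - (20069 + 7865) = (-6 + 84) - 1*27934 = 78 - 27934 = -27856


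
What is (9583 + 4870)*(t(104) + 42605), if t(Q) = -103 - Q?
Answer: 612778294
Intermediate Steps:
(9583 + 4870)*(t(104) + 42605) = (9583 + 4870)*((-103 - 1*104) + 42605) = 14453*((-103 - 104) + 42605) = 14453*(-207 + 42605) = 14453*42398 = 612778294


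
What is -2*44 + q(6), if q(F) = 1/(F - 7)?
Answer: -89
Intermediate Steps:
q(F) = 1/(-7 + F)
-2*44 + q(6) = -2*44 + 1/(-7 + 6) = -88 + 1/(-1) = -88 - 1 = -89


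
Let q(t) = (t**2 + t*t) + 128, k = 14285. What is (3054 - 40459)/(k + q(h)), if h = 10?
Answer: -37405/14613 ≈ -2.5597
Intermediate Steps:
q(t) = 128 + 2*t**2 (q(t) = (t**2 + t**2) + 128 = 2*t**2 + 128 = 128 + 2*t**2)
(3054 - 40459)/(k + q(h)) = (3054 - 40459)/(14285 + (128 + 2*10**2)) = -37405/(14285 + (128 + 2*100)) = -37405/(14285 + (128 + 200)) = -37405/(14285 + 328) = -37405/14613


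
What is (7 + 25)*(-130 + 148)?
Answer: 576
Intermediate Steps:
(7 + 25)*(-130 + 148) = 32*18 = 576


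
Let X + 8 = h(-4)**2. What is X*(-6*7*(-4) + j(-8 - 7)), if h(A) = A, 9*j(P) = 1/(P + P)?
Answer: 181436/135 ≈ 1344.0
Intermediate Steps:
j(P) = 1/(18*P) (j(P) = 1/(9*(P + P)) = 1/(9*((2*P))) = (1/(2*P))/9 = 1/(18*P))
X = 8 (X = -8 + (-4)**2 = -8 + 16 = 8)
X*(-6*7*(-4) + j(-8 - 7)) = 8*(-6*7*(-4) + 1/(18*(-8 - 7))) = 8*(-42*(-4) + (1/18)/(-15)) = 8*(168 + (1/18)*(-1/15)) = 8*(168 - 1/270) = 8*(45359/270) = 181436/135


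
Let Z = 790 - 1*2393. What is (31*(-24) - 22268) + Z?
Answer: -24615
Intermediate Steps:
Z = -1603 (Z = 790 - 2393 = -1603)
(31*(-24) - 22268) + Z = (31*(-24) - 22268) - 1603 = (-744 - 22268) - 1603 = -23012 - 1603 = -24615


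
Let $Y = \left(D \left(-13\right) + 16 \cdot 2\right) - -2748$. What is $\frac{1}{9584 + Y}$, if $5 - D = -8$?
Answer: $\frac{1}{12195} \approx 8.2001 \cdot 10^{-5}$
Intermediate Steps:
$D = 13$ ($D = 5 - -8 = 5 + 8 = 13$)
$Y = 2611$ ($Y = \left(13 \left(-13\right) + 16 \cdot 2\right) - -2748 = \left(-169 + 32\right) + 2748 = -137 + 2748 = 2611$)
$\frac{1}{9584 + Y} = \frac{1}{9584 + 2611} = \frac{1}{12195}$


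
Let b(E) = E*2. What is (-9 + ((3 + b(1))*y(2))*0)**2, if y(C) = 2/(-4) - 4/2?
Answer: 81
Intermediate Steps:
b(E) = 2*E
y(C) = -5/2 (y(C) = 2*(-1/4) - 4*1/2 = -1/2 - 2 = -5/2)
(-9 + ((3 + b(1))*y(2))*0)**2 = (-9 + ((3 + 2*1)*(-5/2))*0)**2 = (-9 + ((3 + 2)*(-5/2))*0)**2 = (-9 + (5*(-5/2))*0)**2 = (-9 - 25/2*0)**2 = (-9 + 0)**2 = (-9)**2 = 81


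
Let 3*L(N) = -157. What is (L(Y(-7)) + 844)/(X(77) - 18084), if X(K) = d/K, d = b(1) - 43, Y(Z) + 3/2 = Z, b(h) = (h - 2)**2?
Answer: -275/6282 ≈ -0.043776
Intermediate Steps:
b(h) = (-2 + h)**2
Y(Z) = -3/2 + Z
L(N) = -157/3 (L(N) = (1/3)*(-157) = -157/3)
d = -42 (d = (-2 + 1)**2 - 43 = (-1)**2 - 43 = 1 - 43 = -42)
X(K) = -42/K
(L(Y(-7)) + 844)/(X(77) - 18084) = (-157/3 + 844)/(-42/77 - 18084) = 2375/(3*(-42*1/77 - 18084)) = 2375/(3*(-6/11 - 18084)) = 2375/(3*(-198930/11)) = (2375/3)*(-11/198930) = -275/6282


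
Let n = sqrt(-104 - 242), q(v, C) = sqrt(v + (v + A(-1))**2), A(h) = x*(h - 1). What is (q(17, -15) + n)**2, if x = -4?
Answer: 296 + 4*I*sqrt(55533) ≈ 296.0 + 942.62*I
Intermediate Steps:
A(h) = 4 - 4*h (A(h) = -4*(h - 1) = -4*(-1 + h) = 4 - 4*h)
q(v, C) = sqrt(v + (8 + v)**2) (q(v, C) = sqrt(v + (v + (4 - 4*(-1)))**2) = sqrt(v + (v + (4 + 4))**2) = sqrt(v + (v + 8)**2) = sqrt(v + (8 + v)**2))
n = I*sqrt(346) (n = sqrt(-346) = I*sqrt(346) ≈ 18.601*I)
(q(17, -15) + n)**2 = (sqrt(17 + (8 + 17)**2) + I*sqrt(346))**2 = (sqrt(17 + 25**2) + I*sqrt(346))**2 = (sqrt(17 + 625) + I*sqrt(346))**2 = (sqrt(642) + I*sqrt(346))**2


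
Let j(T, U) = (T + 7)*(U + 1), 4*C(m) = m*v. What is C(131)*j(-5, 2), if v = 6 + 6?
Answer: 2358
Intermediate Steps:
v = 12
C(m) = 3*m (C(m) = (m*12)/4 = (12*m)/4 = 3*m)
j(T, U) = (1 + U)*(7 + T) (j(T, U) = (7 + T)*(1 + U) = (1 + U)*(7 + T))
C(131)*j(-5, 2) = (3*131)*(7 - 5 + 7*2 - 5*2) = 393*(7 - 5 + 14 - 10) = 393*6 = 2358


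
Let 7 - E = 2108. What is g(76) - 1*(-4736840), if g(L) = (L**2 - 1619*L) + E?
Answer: 4617471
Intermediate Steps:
E = -2101 (E = 7 - 1*2108 = 7 - 2108 = -2101)
g(L) = -2101 + L**2 - 1619*L (g(L) = (L**2 - 1619*L) - 2101 = -2101 + L**2 - 1619*L)
g(76) - 1*(-4736840) = (-2101 + 76**2 - 1619*76) - 1*(-4736840) = (-2101 + 5776 - 123044) + 4736840 = -119369 + 4736840 = 4617471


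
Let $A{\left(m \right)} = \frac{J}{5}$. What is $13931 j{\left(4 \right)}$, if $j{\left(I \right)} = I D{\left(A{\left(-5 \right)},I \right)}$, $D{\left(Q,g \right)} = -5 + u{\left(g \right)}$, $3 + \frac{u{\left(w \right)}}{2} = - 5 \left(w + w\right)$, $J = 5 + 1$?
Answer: $-5070884$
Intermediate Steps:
$J = 6$
$u{\left(w \right)} = -6 - 20 w$ ($u{\left(w \right)} = -6 + 2 \left(- 5 \left(w + w\right)\right) = -6 + 2 \left(- 5 \cdot 2 w\right) = -6 + 2 \left(- 10 w\right) = -6 - 20 w$)
$A{\left(m \right)} = \frac{6}{5}$
$D{\left(Q,g \right)} = -11 - 20 g$ ($D{\left(Q,g \right)} = -5 - \left(6 + 20 g\right) = -11 - 20 g$)
$j{\left(I \right)} = I \left(-11 - 20 I\right)$
$13931 j{\left(4 \right)} = 13931 \left(\left(-1\right) 4 \left(11 + 20 \cdot 4\right)\right) = 13931 \left(\left(-1\right) 4 \left(11 + 80\right)\right) = 13931 \left(\left(-1\right) 4 \cdot 91\right) = 13931 \left(-364\right) = -5070884$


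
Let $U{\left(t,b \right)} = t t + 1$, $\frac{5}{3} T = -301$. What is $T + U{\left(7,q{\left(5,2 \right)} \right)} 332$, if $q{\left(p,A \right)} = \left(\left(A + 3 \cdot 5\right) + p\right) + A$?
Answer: $\frac{82097}{5} \approx 16419.0$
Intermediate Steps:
$q{\left(p,A \right)} = 15 + p + 2 A$ ($q{\left(p,A \right)} = \left(\left(A + 15\right) + p\right) + A = \left(\left(15 + A\right) + p\right) + A = \left(15 + A + p\right) + A = 15 + p + 2 A$)
$T = - \frac{903}{5}$ ($T = \frac{3}{5} \left(-301\right) = - \frac{903}{5} \approx -180.6$)
$U{\left(t,b \right)} = 1 + t^{2}$ ($U{\left(t,b \right)} = t^{2} + 1 = 1 + t^{2}$)
$T + U{\left(7,q{\left(5,2 \right)} \right)} 332 = - \frac{903}{5} + \left(1 + 7^{2}\right) 332 = - \frac{903}{5} + \left(1 + 49\right) 332 = - \frac{903}{5} + 50 \cdot 332 = - \frac{903}{5} + 16600 = \frac{82097}{5}$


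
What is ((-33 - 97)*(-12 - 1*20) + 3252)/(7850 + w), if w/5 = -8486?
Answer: -1853/8645 ≈ -0.21434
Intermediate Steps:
w = -42430 (w = 5*(-8486) = -42430)
((-33 - 97)*(-12 - 1*20) + 3252)/(7850 + w) = ((-33 - 97)*(-12 - 1*20) + 3252)/(7850 - 42430) = (-130*(-12 - 20) + 3252)/(-34580) = (-130*(-32) + 3252)*(-1/34580) = (4160 + 3252)*(-1/34580) = 7412*(-1/34580) = -1853/8645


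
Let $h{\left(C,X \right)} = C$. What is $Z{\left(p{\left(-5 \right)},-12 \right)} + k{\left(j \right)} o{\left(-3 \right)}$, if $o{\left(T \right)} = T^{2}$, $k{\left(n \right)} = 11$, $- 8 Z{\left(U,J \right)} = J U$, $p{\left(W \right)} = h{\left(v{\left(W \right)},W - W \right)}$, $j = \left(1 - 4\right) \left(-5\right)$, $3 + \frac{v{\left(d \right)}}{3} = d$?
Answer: $63$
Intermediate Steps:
$v{\left(d \right)} = -9 + 3 d$
$j = 15$ ($j = \left(-3\right) \left(-5\right) = 15$)
$p{\left(W \right)} = -9 + 3 W$
$Z{\left(U,J \right)} = - \frac{J U}{8}$
$Z{\left(p{\left(-5 \right)},-12 \right)} + k{\left(j \right)} o{\left(-3 \right)} = \left(- \frac{1}{8}\right) \left(-12\right) \left(-9 + 3 \left(-5\right)\right) + 11 \left(-3\right)^{2} = \left(- \frac{1}{8}\right) \left(-12\right) \left(-9 - 15\right) + 11 \cdot 9 = \left(- \frac{1}{8}\right) \left(-12\right) \left(-24\right) + 99 = -36 + 99 = 63$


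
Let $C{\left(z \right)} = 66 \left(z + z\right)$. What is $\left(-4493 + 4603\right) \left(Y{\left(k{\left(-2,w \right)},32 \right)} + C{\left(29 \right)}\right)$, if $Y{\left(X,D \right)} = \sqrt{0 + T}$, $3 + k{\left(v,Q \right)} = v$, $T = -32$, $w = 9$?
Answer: $421080 + 440 i \sqrt{2} \approx 4.2108 \cdot 10^{5} + 622.25 i$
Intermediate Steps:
$C{\left(z \right)} = 132 z$ ($C{\left(z \right)} = 66 \cdot 2 z = 132 z$)
$k{\left(v,Q \right)} = -3 + v$
$Y{\left(X,D \right)} = 4 i \sqrt{2}$ ($Y{\left(X,D \right)} = \sqrt{0 - 32} = \sqrt{-32} = 4 i \sqrt{2}$)
$\left(-4493 + 4603\right) \left(Y{\left(k{\left(-2,w \right)},32 \right)} + C{\left(29 \right)}\right) = \left(-4493 + 4603\right) \left(4 i \sqrt{2} + 132 \cdot 29\right) = 110 \left(4 i \sqrt{2} + 3828\right) = 110 \left(3828 + 4 i \sqrt{2}\right) = 421080 + 440 i \sqrt{2}$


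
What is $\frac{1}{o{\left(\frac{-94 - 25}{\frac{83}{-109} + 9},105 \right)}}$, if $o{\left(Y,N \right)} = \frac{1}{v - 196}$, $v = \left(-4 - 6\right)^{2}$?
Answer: $-96$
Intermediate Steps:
$v = 100$ ($v = \left(-10\right)^{2} = 100$)
$o{\left(Y,N \right)} = - \frac{1}{96}$ ($o{\left(Y,N \right)} = \frac{1}{100 - 196} = \frac{1}{-96} = - \frac{1}{96}$)
$\frac{1}{o{\left(\frac{-94 - 25}{\frac{83}{-109} + 9},105 \right)}} = \frac{1}{- \frac{1}{96}} = -96$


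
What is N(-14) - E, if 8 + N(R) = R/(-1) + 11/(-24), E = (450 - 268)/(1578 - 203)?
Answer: 178507/33000 ≈ 5.4093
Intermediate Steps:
E = 182/1375 ≈ 0.13236
N(R) = -203/24 - R (N(R) = -8 + (R/(-1) + 11/(-24)) = -8 + (R*(-1) + 11*(-1/24)) = -8 + (-R - 11/24) = -8 + (-11/24 - R) = -203/24 - R)
N(-14) - E = (-203/24 - 1*(-14)) - 1*182/1375 = (-203/24 + 14) - 182/1375 = 133/24 - 182/1375 = 178507/33000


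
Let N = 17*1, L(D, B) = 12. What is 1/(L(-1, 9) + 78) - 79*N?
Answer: -120869/90 ≈ -1343.0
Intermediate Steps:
N = 17
1/(L(-1, 9) + 78) - 79*N = 1/(12 + 78) - 79*17 = 1/90 - 1343 = -120869/90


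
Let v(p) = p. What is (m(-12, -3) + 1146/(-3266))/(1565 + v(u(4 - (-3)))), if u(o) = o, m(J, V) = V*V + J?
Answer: -456/213923 ≈ -0.0021316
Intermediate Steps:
m(J, V) = J + V² (m(J, V) = V² + J = J + V²)
(m(-12, -3) + 1146/(-3266))/(1565 + v(u(4 - (-3)))) = ((-12 + (-3)²) + 1146/(-3266))/(1565 + (4 - (-3))) = ((-12 + 9) + 1146*(-1/3266))/(1565 + (4 - 1*(-3))) = (-3 - 573/1633)/(1565 + (4 + 3)) = -5472/(1633*(1565 + 7)) = -5472/1633/1572 = -5472/1633*1/1572 = -456/213923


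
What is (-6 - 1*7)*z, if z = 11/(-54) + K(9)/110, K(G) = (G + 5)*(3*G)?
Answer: -124813/2970 ≈ -42.025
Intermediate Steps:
K(G) = 3*G*(5 + G) (K(G) = (5 + G)*(3*G) = 3*G*(5 + G))
z = 9601/2970 (z = 11/(-54) + (3*9*(5 + 9))/110 = 11*(-1/54) + (3*9*14)*(1/110) = -11/54 + 378*(1/110) = -11/54 + 189/55 = 9601/2970 ≈ 3.2327)
(-6 - 1*7)*z = (-6 - 1*7)*(9601/2970) = (-6 - 7)*(9601/2970) = -13*9601/2970 = -124813/2970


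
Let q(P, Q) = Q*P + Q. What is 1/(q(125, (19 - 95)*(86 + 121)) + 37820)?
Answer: -1/1944412 ≈ -5.1429e-7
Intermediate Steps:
q(P, Q) = Q + P*Q (q(P, Q) = P*Q + Q = Q + P*Q)
1/(q(125, (19 - 95)*(86 + 121)) + 37820) = 1/(((19 - 95)*(86 + 121))*(1 + 125) + 37820) = 1/(-76*207*126 + 37820) = 1/(-15732*126 + 37820) = 1/(-1982232 + 37820) = 1/(-1944412) = -1/1944412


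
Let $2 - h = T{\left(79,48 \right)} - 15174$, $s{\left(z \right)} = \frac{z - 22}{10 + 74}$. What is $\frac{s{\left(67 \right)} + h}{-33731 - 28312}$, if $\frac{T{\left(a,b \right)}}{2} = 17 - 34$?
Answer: $- \frac{141965}{579068} \approx -0.24516$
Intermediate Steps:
$T{\left(a,b \right)} = -34$ ($T{\left(a,b \right)} = 2 \left(17 - 34\right) = 2 \left(-17\right) = -34$)
$s{\left(z \right)} = - \frac{11}{42} + \frac{z}{84}$ ($s{\left(z \right)} = \frac{-22 + z}{84} = \left(-22 + z\right) \frac{1}{84} = - \frac{11}{42} + \frac{z}{84}$)
$h = 15210$ ($h = 2 - \left(-34 - 15174\right) = 2 - -15208 = 2 + 15208 = 15210$)
$\frac{s{\left(67 \right)} + h}{-33731 - 28312} = \frac{\left(- \frac{11}{42} + \frac{1}{84} \cdot 67\right) + 15210}{-33731 - 28312} = \frac{\left(- \frac{11}{42} + \frac{67}{84}\right) + 15210}{-62043} = \left(\frac{15}{28} + 15210\right) \left(- \frac{1}{62043}\right) = \frac{425895}{28} \left(- \frac{1}{62043}\right) = - \frac{141965}{579068}$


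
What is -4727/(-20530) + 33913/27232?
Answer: 412479777/279536480 ≈ 1.4756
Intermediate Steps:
-4727/(-20530) + 33913/27232 = -4727*(-1/20530) + 33913*(1/27232) = 4727/20530 + 33913/27232 = 412479777/279536480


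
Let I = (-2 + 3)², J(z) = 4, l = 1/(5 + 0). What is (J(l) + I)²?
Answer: 25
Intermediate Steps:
l = ⅕ (l = 1/5 = ⅕ ≈ 0.20000)
I = 1 (I = 1² = 1)
(J(l) + I)² = (4 + 1)² = 5² = 25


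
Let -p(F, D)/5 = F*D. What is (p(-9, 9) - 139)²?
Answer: 70756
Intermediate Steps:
p(F, D) = -5*D*F (p(F, D) = -5*F*D = -5*D*F)
(p(-9, 9) - 139)² = (-5*9*(-9) - 139)² = (405 - 139)² = 266² = 70756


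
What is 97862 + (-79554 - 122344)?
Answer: -104036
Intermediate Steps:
97862 + (-79554 - 122344) = 97862 - 201898 = -104036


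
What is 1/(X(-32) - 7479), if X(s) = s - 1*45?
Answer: -1/7556 ≈ -0.00013235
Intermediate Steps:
X(s) = -45 + s (X(s) = s - 45 = -45 + s)
1/(X(-32) - 7479) = 1/((-45 - 32) - 7479) = 1/(-77 - 7479) = 1/(-7556) = -1/7556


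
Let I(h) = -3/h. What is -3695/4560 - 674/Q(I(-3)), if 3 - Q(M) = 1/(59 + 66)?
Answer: -38556193/170544 ≈ -226.08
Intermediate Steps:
Q(M) = 374/125 (Q(M) = 3 - 1/(59 + 66) = 3 - 1/125 = 374/125)
-3695/4560 - 674/Q(I(-3)) = -3695/4560 - 674/374/125 = -3695*1/4560 - 674*125/374 = -739/912 - 42125/187 = -38556193/170544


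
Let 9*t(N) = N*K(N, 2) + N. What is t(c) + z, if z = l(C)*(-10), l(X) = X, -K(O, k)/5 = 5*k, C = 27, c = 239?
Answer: -14141/9 ≈ -1571.2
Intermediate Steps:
K(O, k) = -25*k
t(N) = -49*N/9 (t(N) = (N*(-25*2) + N)/9 = (N*(-50) + N)/9 = (-50*N + N)/9 = (-49*N)/9 = -49*N/9)
z = -270 (z = 27*(-10) = -270)
t(c) + z = -49/9*239 - 270 = -11711/9 - 270 = -14141/9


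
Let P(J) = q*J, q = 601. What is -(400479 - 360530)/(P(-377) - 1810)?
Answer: 39949/228387 ≈ 0.17492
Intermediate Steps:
P(J) = 601*J
-(400479 - 360530)/(P(-377) - 1810) = -(400479 - 360530)/(601*(-377) - 1810) = -39949/(-226577 - 1810) = -39949/(-228387) = -39949*(-1)/228387 = -1*(-39949/228387) = 39949/228387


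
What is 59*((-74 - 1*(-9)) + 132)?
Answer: 3953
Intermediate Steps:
59*((-74 - 1*(-9)) + 132) = 59*((-74 + 9) + 132) = 59*(-65 + 132) = 59*67 = 3953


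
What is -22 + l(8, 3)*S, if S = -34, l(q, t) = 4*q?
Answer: -1110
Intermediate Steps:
-22 + l(8, 3)*S = -22 + (4*8)*(-34) = -22 + 32*(-34) = -22 - 1088 = -1110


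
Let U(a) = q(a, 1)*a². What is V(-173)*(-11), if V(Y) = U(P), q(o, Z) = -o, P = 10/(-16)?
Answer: -1375/512 ≈ -2.6855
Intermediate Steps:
P = -5/8 (P = 10*(-1/16) = -5/8 ≈ -0.62500)
U(a) = -a³ (U(a) = (-a)*a² = -a³)
V(Y) = 125/512 (V(Y) = -(-5/8)³ = -1*(-125/512) = 125/512)
V(-173)*(-11) = (125/512)*(-11) = -1375/512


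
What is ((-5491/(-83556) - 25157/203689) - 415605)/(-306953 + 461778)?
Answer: -7073364548462813/2635034501355300 ≈ -2.6844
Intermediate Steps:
((-5491/(-83556) - 25157/203689) - 415605)/(-306953 + 461778) = ((-5491*(-1/83556) - 25157*1/203689) - 415605)/154825 = ((5491/83556 - 25157/203689) - 415605)*(1/154825) = (-983561993/17019438084 - 415605)*(1/154825) = -7073364548462813/17019438084*1/154825 = -7073364548462813/2635034501355300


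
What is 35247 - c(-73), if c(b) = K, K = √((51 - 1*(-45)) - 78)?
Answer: 35247 - 3*√2 ≈ 35243.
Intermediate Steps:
K = 3*√2 (K = √((51 + 45) - 78) = √(96 - 78) = √18 = 3*√2 ≈ 4.2426)
c(b) = 3*√2
35247 - c(-73) = 35247 - 3*√2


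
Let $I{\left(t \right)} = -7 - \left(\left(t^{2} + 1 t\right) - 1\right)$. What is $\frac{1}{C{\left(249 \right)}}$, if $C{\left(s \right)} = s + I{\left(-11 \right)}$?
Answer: $\frac{1}{133} \approx 0.0075188$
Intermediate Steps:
$I{\left(t \right)} = -6 - t - t^{2}$ ($I{\left(t \right)} = -7 - \left(\left(t^{2} + t\right) - 1\right) = -7 - \left(\left(t + t^{2}\right) - 1\right) = -7 - \left(-1 + t + t^{2}\right) = -6 - t - t^{2}$)
$C{\left(s \right)} = -116 + s$ ($C{\left(s \right)} = s - 116 = -116 + s$)
$\frac{1}{C{\left(249 \right)}} = \frac{1}{-116 + 249} = \frac{1}{133}$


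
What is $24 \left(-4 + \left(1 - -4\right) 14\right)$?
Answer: $1584$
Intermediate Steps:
$24 \left(-4 + \left(1 - -4\right) 14\right) = 24 \left(-4 + \left(1 + 4\right) 14\right) = 24 \left(-4 + 5 \cdot 14\right) = 24 \left(-4 + 70\right) = 24 \cdot 66 = 1584$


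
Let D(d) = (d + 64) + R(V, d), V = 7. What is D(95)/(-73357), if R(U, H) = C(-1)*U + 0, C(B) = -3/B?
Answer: -180/73357 ≈ -0.0024538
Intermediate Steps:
R(U, H) = 3*U (R(U, H) = (-3/(-1))*U + 0 = (-3*(-1))*U + 0 = 3*U + 0 = 3*U)
D(d) = 85 + d (D(d) = (d + 64) + 3*7 = (64 + d) + 21 = 85 + d)
D(95)/(-73357) = (85 + 95)/(-73357) = 180*(-1/73357) = -180/73357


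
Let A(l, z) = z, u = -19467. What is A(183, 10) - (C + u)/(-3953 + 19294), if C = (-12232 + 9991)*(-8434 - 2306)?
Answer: -23895463/15341 ≈ -1557.6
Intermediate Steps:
C = 24068340 (C = -2241*(-10740) = 24068340)
A(183, 10) - (C + u)/(-3953 + 19294) = 10 - (24068340 - 19467)/(-3953 + 19294) = 10 - 24048873/15341 = -23895463/15341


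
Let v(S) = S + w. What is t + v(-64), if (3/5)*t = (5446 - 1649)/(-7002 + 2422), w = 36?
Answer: -80741/2748 ≈ -29.382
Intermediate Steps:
v(S) = 36 + S (v(S) = S + 36 = 36 + S)
t = -3797/2748 (t = 5*((5446 - 1649)/(-7002 + 2422))/3 = 5*(3797/(-4580))/3 = 5*(3797*(-1/4580))/3 = (5/3)*(-3797/4580) = -3797/2748 ≈ -1.3817)
t + v(-64) = -3797/2748 + (36 - 64) = -3797/2748 - 28 = -80741/2748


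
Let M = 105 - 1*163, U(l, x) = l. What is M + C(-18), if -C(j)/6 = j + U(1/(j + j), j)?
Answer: 301/6 ≈ 50.167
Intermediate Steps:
C(j) = -6*j - 3/j (C(j) = -6*(j + 1/(j + j)) = -6*(j + 1/(2*j)) = -6*j - 3/j)
M = -58 (M = 105 - 163 = -58)
M + C(-18) = -58 + (-6*(-18) - 3/(-18)) = -58 + (108 - 3*(-1/18)) = -58 + (108 + ⅙) = -58 + 649/6 = 301/6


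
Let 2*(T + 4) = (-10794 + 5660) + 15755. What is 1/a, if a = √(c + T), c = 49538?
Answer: √219378/109689 ≈ 0.0042701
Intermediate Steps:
T = 10613/2 (T = -4 + ((-10794 + 5660) + 15755)/2 = -4 + (-5134 + 15755)/2 = -4 + (½)*10621 = -4 + 10621/2 = 10613/2 ≈ 5306.5)
a = √219378/2 (a = √(49538 + 10613/2) = √(109689/2) = √219378/2 ≈ 234.19)
1/a = 1/(√219378/2) = √219378/109689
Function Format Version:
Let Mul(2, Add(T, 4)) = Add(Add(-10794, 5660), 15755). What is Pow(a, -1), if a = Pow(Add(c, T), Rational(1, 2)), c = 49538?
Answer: Mul(Rational(1, 109689), Pow(219378, Rational(1, 2))) ≈ 0.0042701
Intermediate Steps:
T = Rational(10613, 2) (T = Add(-4, Mul(Rational(1, 2), Add(Add(-10794, 5660), 15755))) = Add(-4, Mul(Rational(1, 2), Add(-5134, 15755))) = Add(-4, Mul(Rational(1, 2), 10621)) = Add(-4, Rational(10621, 2)) = Rational(10613, 2) ≈ 5306.5)
a = Mul(Rational(1, 2), Pow(219378, Rational(1, 2))) (a = Pow(Add(49538, Rational(10613, 2)), Rational(1, 2)) = Pow(Rational(109689, 2), Rational(1, 2)) = Mul(Rational(1, 2), Pow(219378, Rational(1, 2))) ≈ 234.19)
Pow(a, -1) = Pow(Mul(Rational(1, 2), Pow(219378, Rational(1, 2))), -1) = Mul(Rational(1, 109689), Pow(219378, Rational(1, 2)))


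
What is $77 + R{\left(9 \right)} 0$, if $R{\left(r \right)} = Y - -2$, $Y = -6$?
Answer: $77$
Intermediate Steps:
$R{\left(r \right)} = -4$ ($R{\left(r \right)} = -6 - -2 = -6 + 2 = -4$)
$77 + R{\left(9 \right)} 0 = 77 - 0 = 77 + 0 = 77$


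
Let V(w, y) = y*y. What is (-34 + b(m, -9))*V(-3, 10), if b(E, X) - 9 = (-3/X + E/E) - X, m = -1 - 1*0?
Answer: -4400/3 ≈ -1466.7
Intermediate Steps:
m = -1 (m = -1 + 0 = -1)
V(w, y) = y²
b(E, X) = 10 - X - 3/X (b(E, X) = 9 + ((-3/X + E/E) - X) = 9 + ((-3/X + 1) - X) = 9 + ((1 - 3/X) - X) = 9 + (1 - X - 3/X) = 10 - X - 3/X)
(-34 + b(m, -9))*V(-3, 10) = (-34 + (10 - 1*(-9) - 3/(-9)))*10² = (-34 + (10 + 9 - 3*(-⅑)))*100 = (-34 + (10 + 9 + ⅓))*100 = (-34 + 58/3)*100 = -44/3*100 = -4400/3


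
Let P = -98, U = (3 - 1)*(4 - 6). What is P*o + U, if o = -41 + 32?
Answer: 878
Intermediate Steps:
U = -4 (U = 2*(-2) = -4)
o = -9
P*o + U = -98*(-9) - 4 = 882 - 4 = 878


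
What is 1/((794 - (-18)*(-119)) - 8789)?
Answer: -1/10137 ≈ -9.8648e-5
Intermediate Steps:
1/((794 - (-18)*(-119)) - 8789) = 1/((794 - 1*2142) - 8789) = 1/((794 - 2142) - 8789) = 1/(-1348 - 8789) = 1/(-10137) = -1/10137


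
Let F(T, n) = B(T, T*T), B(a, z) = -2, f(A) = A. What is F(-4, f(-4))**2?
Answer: 4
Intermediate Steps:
F(T, n) = -2
F(-4, f(-4))**2 = (-2)**2 = 4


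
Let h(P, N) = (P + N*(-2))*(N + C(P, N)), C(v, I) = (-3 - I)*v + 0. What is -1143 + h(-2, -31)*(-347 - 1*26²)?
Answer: 5338917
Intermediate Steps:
C(v, I) = v*(-3 - I) (C(v, I) = v*(-3 - I) + 0 = v*(-3 - I))
h(P, N) = (N - P*(3 + N))*(P - 2*N) (h(P, N) = (P + N*(-2))*(N - P*(3 + N)) = (P - 2*N)*(N - P*(3 + N)) = (N - P*(3 + N))*(P - 2*N))
-1143 + h(-2, -31)*(-347 - 1*26²) = -1143 + (-2*(-31)² - 31*(-2) - 1*(-2)²*(3 - 31) + 2*(-31)*(-2)*(3 - 31))*(-347 - 1*26²) = -1143 + (-2*961 + 62 - 1*4*(-28) + 2*(-31)*(-2)*(-28))*(-347 - 1*676) = -1143 + (-1922 + 62 + 112 - 3472)*(-347 - 676) = -1143 - 5220*(-1023) = -1143 + 5340060 = 5338917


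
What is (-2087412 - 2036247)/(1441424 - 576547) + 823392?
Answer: 712128679125/864877 ≈ 8.2339e+5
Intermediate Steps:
(-2087412 - 2036247)/(1441424 - 576547) + 823392 = -4123659/864877 + 823392 = 712128679125/864877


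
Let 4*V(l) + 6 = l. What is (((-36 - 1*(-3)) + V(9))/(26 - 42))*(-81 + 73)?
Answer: -129/8 ≈ -16.125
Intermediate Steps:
V(l) = -3/2 + l/4
(((-36 - 1*(-3)) + V(9))/(26 - 42))*(-81 + 73) = (((-36 - 1*(-3)) + (-3/2 + (¼)*9))/(26 - 42))*(-81 + 73) = (((-36 + 3) + (-3/2 + 9/4))/(-16))*(-8) = ((-33 + ¾)*(-1/16))*(-8) = -129/4*(-1/16)*(-8) = (129/64)*(-8) = -129/8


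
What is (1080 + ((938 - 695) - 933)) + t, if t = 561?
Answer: 951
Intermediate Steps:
(1080 + ((938 - 695) - 933)) + t = (1080 + ((938 - 695) - 933)) + 561 = (1080 + (243 - 933)) + 561 = (1080 - 690) + 561 = 390 + 561 = 951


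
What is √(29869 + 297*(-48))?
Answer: √15613 ≈ 124.95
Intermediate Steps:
√(29869 + 297*(-48)) = √(29869 - 14256) = √15613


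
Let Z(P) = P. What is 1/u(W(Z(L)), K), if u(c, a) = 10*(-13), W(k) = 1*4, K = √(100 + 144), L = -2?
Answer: -1/130 ≈ -0.0076923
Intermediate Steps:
K = 2*√61 (K = √244 = 2*√61 ≈ 15.620)
W(k) = 4
u(c, a) = -130
1/u(W(Z(L)), K) = 1/(-130) = -1/130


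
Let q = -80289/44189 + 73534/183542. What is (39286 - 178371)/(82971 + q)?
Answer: -564027049782115/336463957379293 ≈ -1.6763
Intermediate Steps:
q = -5743504856/4055268719 (q = -80289*1/44189 + 73534*(1/183542) = -80289/44189 + 36767/91771 = -5743504856/4055268719 ≈ -1.4163)
(39286 - 178371)/(82971 + q) = (39286 - 178371)/(82971 - 5743504856/4055268719) = -139085/336463957379293/4055268719 = -139085*4055268719/336463957379293 = -564027049782115/336463957379293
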